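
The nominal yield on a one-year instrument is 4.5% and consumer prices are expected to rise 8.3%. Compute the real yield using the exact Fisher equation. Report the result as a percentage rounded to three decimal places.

1 + r = 1.04500 / 1.08300 = 0.964912
r = 0.964912 − 1 = -3.5088%, i.e. -3.509%.

-3.509%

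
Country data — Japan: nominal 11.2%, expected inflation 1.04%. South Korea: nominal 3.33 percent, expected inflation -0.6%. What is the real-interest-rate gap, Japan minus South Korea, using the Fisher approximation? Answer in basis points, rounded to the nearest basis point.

623 basis points

Japan: 11.2% − 1.04% = 10.160%
South Korea: 3.33% − (-0.6%) = 3.930%
Differential = 6.230% → 623 basis points.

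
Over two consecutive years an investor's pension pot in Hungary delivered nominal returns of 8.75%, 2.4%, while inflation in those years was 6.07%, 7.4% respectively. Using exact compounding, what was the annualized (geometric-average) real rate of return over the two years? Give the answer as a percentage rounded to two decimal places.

-1.13%

Nominal growth factor = 1.0875 × 1.0240 = 1.11360000
Price-level growth factor = 1.0607 × 1.0740 = 1.13919180
Real growth factor = 1.11360000 / 1.13919180 = 0.97753513
Annualized real rate = 0.97753513^(1/2) − 1 = -1.1296% → -1.13%.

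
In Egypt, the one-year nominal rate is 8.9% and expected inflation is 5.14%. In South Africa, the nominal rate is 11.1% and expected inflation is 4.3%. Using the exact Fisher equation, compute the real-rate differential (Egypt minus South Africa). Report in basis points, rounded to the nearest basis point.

-294 basis points

Egypt: (1 + 0.0890)/(1 + 0.0514) − 1 = 3.5762%
South Africa: (1 + 0.1110)/(1 + 0.0430) − 1 = 6.5197%
Differential = 3.5762% − 6.5197% = -2.9435% → -294 basis points.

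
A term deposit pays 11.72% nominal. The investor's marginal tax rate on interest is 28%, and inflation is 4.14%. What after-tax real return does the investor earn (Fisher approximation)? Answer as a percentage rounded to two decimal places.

After-tax nominal return = 11.72% × (1 − 0.28) = 8.4384%.
r ≈ 8.4384% − 4.14% → 4.30%.

4.30%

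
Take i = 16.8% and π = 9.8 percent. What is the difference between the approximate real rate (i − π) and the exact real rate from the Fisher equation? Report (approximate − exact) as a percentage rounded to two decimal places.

Approximate: r ≈ 16.800% − 9.800% = 7.0000%
Exact: (1 + 0.1680)/(1 + 0.0980) − 1 = 6.3752%
Error = 7.0000% − 6.3752% = 0.6248% → 0.62%.

0.62%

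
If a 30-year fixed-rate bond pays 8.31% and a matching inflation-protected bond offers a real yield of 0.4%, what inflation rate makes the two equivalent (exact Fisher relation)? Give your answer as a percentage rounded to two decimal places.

(1 + π) = (1 + i)/(1 + r) = 1.08310 / 1.00400 = 1.078785
Break-even inflation = 1.078785 − 1 → 7.88%.

7.88%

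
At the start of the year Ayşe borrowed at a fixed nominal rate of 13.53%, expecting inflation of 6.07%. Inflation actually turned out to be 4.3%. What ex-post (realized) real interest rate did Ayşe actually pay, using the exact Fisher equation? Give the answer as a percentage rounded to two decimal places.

8.85%

Ex-post: (1 + 0.1353)/(1 + 0.0430) − 1 = 8.8495%
So the realized real rate is 8.85%.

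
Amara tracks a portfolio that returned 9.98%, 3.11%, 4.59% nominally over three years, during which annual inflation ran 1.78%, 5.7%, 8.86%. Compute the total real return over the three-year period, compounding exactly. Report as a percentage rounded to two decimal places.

Compound the nominal returns: 1.0998 × 1.0311 × 1.0459 = 1.186055.
Compound inflation: 1.0178 × 1.0570 × 1.0886 = 1.171132.
Deflate: 1.186055 / 1.171132 = 1.012742.
Total real return = 1.012742 − 1 → 1.27%.

1.27%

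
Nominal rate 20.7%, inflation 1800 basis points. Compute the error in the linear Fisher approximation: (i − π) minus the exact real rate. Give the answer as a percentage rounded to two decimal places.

0.41%

Approximate: r ≈ 20.700% − 18.000% = 2.7000%
Exact: (1 + 0.2070)/(1 + 0.1800) − 1 = 2.2881%
Error = 2.7000% − 2.2881% = 0.4119% → 0.41%.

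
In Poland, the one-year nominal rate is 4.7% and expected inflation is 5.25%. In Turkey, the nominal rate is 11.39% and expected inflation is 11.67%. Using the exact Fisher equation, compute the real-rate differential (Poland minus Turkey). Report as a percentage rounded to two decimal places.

Poland: (1 + 0.0470)/(1 + 0.0525) − 1 = -0.5226%
Turkey: (1 + 0.1139)/(1 + 0.1167) − 1 = -0.2507%
Differential = -0.5226% − (-0.2507%) = -0.2718% → -0.27%.

-0.27%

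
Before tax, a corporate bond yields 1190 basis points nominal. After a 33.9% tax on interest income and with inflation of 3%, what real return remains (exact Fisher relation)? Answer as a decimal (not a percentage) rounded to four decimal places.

After-tax nominal return = 11.9% × (1 − 0.339) = 7.8659%.
1 + r = 1.078659 / 1.03000 = 1.047242
After-tax real rate = 1.047242 − 1 → 0.0472.

0.0472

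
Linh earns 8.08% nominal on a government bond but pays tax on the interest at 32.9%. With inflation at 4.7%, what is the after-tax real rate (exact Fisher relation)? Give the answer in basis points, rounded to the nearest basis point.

69 basis points

After-tax nominal return = 8.08% × (1 − 0.329) = 5.42168%.
1 + r = 1.0542168 / 1.04700 = 1.006893
After-tax real rate = 1.006893 − 1 → 69 basis points.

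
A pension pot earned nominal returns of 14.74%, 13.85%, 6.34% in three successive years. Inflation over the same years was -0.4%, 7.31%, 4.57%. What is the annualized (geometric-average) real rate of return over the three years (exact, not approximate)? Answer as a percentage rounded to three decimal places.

Nominal growth factor = 1.1474 × 1.1385 × 1.0634 = 1.389135265
Price-level growth factor = 0.9960 × 1.0731 × 1.0457 = 1.117652107
Real growth factor = 1.389135265 / 1.117652107 = 1.242904886
Annualized real rate = 1.242904886^(1/3) − 1 = 7.51753% → 7.518%.

7.518%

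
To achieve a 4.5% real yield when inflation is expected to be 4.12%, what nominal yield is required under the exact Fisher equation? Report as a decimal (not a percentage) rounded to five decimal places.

0.08805

(1 + i) = (1 + r)(1 + π) = 1.04500 × 1.04120 = 1.088054
i = 1.088054 − 1, so the required nominal rate is 0.08805.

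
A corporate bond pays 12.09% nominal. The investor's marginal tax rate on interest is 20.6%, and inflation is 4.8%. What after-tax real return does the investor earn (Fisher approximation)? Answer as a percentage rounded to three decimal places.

4.799%

After-tax nominal return = 12.09% × (1 − 0.206) = 9.59946%.
r ≈ 9.59946% − 4.8% → 4.799%.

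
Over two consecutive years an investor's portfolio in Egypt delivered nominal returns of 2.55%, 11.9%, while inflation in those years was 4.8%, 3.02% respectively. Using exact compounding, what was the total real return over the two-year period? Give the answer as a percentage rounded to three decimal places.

6.288%

Compound the nominal returns: 1.0255 × 1.1190 = 1.147535.
Compound inflation: 1.0480 × 1.0302 = 1.079650.
Deflate: 1.147535 / 1.079650 = 1.062877.
Total real return = 1.062877 − 1 → 6.288%.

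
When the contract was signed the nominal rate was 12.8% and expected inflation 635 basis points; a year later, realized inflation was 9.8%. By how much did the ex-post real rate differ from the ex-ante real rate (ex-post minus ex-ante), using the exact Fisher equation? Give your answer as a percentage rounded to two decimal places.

Ex-ante: (1 + 0.1280)/(1 + 0.0635) − 1 = 6.0649%
Ex-post: (1 + 0.1280)/(1 + 0.0980) − 1 = 2.7322%
Difference (ex-post − ex-ante) = -3.3326% → -3.33%.

-3.33%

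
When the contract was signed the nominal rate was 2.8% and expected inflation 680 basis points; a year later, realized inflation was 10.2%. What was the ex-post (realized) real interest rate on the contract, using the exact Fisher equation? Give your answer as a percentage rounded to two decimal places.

-6.72%

Ex-post: (1 + 0.0280)/(1 + 0.1020) − 1 = -6.7151%
So the realized real rate is -6.72%.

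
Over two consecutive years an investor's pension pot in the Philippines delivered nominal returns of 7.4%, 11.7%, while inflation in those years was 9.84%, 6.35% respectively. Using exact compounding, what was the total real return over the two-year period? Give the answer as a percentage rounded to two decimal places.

2.70%

Compound the nominal returns: 1.0740 × 1.1170 = 1.199658.
Compound inflation: 1.0984 × 1.0635 = 1.168148.
Deflate: 1.199658 / 1.168148 = 1.026974.
Total real return = 1.026974 − 1 → 2.70%.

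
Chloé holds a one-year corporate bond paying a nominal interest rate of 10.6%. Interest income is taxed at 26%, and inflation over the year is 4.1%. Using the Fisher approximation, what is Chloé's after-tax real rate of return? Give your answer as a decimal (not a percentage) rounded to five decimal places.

0.03744

After-tax nominal return = 10.6% × (1 − 0.26) = 7.8440%.
r ≈ 7.8440% − 4.1% → 0.03744.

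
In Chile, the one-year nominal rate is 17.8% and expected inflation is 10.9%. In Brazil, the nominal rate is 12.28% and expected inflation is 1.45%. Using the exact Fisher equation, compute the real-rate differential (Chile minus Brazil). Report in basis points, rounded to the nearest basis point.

-445 basis points

Chile: (1 + 0.1780)/(1 + 0.1090) − 1 = 6.2218%
Brazil: (1 + 0.1228)/(1 + 0.0145) − 1 = 10.6752%
Differential = 6.2218% − 10.6752% = -4.4534% → -445 basis points.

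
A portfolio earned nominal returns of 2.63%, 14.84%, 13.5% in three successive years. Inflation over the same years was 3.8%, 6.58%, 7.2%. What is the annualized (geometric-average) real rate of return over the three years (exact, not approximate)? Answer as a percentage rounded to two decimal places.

4.10%

Compound the nominal returns: 1.0263 × 1.1484 × 1.1350 = 1.33771431.
Compound inflation: 1.0380 × 1.0658 × 1.0720 = 1.18595403.
Deflate: 1.33771431 / 1.18595403 = 1.12796473.
Annualized real rate = 1.12796473^(1/3) − 1 = 4.0955% → 4.10%.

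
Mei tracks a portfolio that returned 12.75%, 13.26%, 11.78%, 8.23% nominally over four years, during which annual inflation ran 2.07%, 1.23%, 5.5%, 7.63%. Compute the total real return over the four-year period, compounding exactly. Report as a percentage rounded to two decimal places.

Nominal growth factor = 1.1275 × 1.1326 × 1.1178 × 1.0823 = 1.544916
Price-level growth factor = 1.0207 × 1.0123 × 1.0550 × 1.0763 = 1.173257
Real growth factor = 1.544916 / 1.173257 = 1.316775
Total real return = 1.316775 − 1 → 31.68%.

31.68%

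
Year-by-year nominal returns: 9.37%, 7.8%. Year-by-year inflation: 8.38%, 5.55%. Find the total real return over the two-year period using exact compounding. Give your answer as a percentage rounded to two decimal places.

Nominal growth factor = 1.0937 × 1.0780 = 1.179009
Price-level growth factor = 1.0838 × 1.0555 = 1.143951
Real growth factor = 1.179009 / 1.143951 = 1.030646
Total real return = 1.030646 − 1 → 3.06%.

3.06%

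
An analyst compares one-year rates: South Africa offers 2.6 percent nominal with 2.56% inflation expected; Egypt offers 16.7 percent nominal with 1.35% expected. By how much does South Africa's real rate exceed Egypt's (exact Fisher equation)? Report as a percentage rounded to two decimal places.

-15.11%

South Africa: (1 + 0.0260)/(1 + 0.0256) − 1 = 0.0390%
Egypt: (1 + 0.1670)/(1 + 0.0135) − 1 = 15.1455%
Differential = 0.0390% − 15.1455% = -15.1065% → -15.11%.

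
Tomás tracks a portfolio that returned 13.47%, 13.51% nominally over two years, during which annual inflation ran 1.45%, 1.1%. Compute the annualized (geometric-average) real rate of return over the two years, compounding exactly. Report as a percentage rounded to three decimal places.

Compound the nominal returns: 1.1347 × 1.1351 = 1.28799797.
Compound inflation: 1.0145 × 1.0110 = 1.02565950.
Deflate: 1.28799797 / 1.02565950 = 1.25577540.
Annualized real rate = 1.25577540^(1/2) − 1 = 12.0614% → 12.061%.

12.061%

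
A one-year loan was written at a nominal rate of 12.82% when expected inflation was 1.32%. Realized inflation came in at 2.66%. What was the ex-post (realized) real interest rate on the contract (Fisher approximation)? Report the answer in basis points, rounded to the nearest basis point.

1016 basis points

Ex-post: 12.82% − 2.66% = 10.160%
So the realized real rate is 1016 basis points.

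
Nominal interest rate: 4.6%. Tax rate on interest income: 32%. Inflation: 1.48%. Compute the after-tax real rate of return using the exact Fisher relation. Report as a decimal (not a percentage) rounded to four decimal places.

After-tax nominal return = 4.6% × (1 − 0.32) = 3.1280%.
1 + r = 1.03128 / 1.01480 = 1.016240
After-tax real rate = 1.016240 − 1 → 0.0162.

0.0162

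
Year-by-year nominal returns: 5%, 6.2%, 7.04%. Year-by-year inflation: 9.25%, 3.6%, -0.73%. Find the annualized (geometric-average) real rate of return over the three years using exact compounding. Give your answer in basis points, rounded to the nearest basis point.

Compound the nominal returns: 1.0500 × 1.0620 × 1.0704 = 1.19360304.
Compound inflation: 1.0925 × 1.0360 × 0.9927 = 1.12356764.
Deflate: 1.19360304 / 1.12356764 = 1.06233305.
Annualized real rate = 1.06233305^(1/3) − 1 = 2.0360% → 204 basis points.

204 basis points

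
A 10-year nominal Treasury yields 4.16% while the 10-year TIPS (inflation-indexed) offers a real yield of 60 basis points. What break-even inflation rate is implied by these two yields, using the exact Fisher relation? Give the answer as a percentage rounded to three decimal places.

(1 + π) = (1 + i)/(1 + r) = 1.04160 / 1.00600 = 1.035388
Break-even inflation = 1.035388 − 1 → 3.539%.

3.539%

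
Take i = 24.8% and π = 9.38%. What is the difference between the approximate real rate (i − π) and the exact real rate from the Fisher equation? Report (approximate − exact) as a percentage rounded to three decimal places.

1.322%

Approximate: r ≈ 24.800% − 9.380% = 15.4200%
Exact: (1 + 0.2480)/(1 + 0.0938) − 1 = 14.0976%
Error = 15.4200% − 14.0976% = 1.3224% → 1.322%.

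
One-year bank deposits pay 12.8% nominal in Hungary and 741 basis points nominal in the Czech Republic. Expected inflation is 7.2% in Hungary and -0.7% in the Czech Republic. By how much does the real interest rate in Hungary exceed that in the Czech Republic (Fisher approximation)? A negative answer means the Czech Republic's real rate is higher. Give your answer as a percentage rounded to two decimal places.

Hungary: 12.8% − 7.2% = 5.600%
The Czech Republic: 7.41% − (-0.7%) = 8.110%
Differential = -2.510% → -2.51%.

-2.51%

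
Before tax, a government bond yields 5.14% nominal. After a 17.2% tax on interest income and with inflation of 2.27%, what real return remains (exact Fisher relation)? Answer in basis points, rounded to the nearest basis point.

194 basis points

After-tax nominal return = 5.14% × (1 − 0.172) = 4.25592%.
1 + r = 1.0425592 / 1.02270 = 1.019418
After-tax real rate = 1.019418 − 1 → 194 basis points.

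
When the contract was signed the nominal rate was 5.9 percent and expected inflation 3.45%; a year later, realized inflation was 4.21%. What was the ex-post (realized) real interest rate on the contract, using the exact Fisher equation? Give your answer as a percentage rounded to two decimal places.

Ex-post: (1 + 0.0590)/(1 + 0.0421) − 1 = 1.6217%
So the realized real rate is 1.62%.

1.62%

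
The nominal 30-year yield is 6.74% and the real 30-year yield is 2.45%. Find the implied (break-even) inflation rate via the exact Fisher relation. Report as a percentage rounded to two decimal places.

4.19%

(1 + π) = (1 + i)/(1 + r) = 1.06740 / 1.02450 = 1.041874
Break-even inflation = 1.041874 − 1 → 4.19%.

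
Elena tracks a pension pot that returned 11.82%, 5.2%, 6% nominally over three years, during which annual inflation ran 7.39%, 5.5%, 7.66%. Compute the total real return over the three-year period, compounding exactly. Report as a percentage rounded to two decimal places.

2.23%

Nominal growth factor = 1.1182 × 1.0520 × 1.0600 = 1.246927
Price-level growth factor = 1.0739 × 1.0550 × 1.0766 = 1.219750
Real growth factor = 1.246927 / 1.219750 = 1.022281
Total real return = 1.022281 − 1 → 2.23%.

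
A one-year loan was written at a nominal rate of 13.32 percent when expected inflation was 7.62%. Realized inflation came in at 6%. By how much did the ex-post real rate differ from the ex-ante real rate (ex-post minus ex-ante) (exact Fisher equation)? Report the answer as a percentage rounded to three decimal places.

Ex-ante: (1 + 0.1332)/(1 + 0.0762) − 1 = 5.2964%
Ex-post: (1 + 0.1332)/(1 + 0.0600) − 1 = 6.9057%
Difference (ex-post − ex-ante) = 1.6092% → 1.609%.

1.609%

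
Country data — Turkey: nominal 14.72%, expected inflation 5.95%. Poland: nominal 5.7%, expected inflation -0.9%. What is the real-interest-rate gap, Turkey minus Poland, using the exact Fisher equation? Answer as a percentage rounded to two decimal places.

1.62%

Turkey: (1 + 0.1472)/(1 + 0.0595) − 1 = 8.2775%
Poland: (1 + 0.0570)/(1 − 0.0090) − 1 = 6.6599%
Differential = 8.2775% − 6.6599% = 1.6175% → 1.62%.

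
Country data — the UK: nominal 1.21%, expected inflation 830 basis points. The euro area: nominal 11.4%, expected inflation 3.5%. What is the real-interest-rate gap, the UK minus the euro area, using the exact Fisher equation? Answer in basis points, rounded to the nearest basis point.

-1418 basis points

The UK: (1 + 0.0121)/(1 + 0.0830) − 1 = -6.5466%
The euro area: (1 + 0.1140)/(1 + 0.0350) − 1 = 7.6329%
Differential = -6.5466% − 7.6329% = -14.1795% → -1418 basis points.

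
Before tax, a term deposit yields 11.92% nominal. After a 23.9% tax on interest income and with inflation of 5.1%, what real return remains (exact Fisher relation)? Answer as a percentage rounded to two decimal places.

3.78%

After-tax nominal return = 11.92% × (1 − 0.239) = 9.07112%.
1 + r = 1.0907112 / 1.05100 = 1.037784
After-tax real rate = 1.037784 − 1 → 3.78%.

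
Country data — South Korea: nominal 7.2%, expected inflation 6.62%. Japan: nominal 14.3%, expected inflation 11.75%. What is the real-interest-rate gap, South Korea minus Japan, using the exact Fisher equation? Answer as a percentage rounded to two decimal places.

-1.74%

South Korea: (1 + 0.0720)/(1 + 0.0662) − 1 = 0.5440%
Japan: (1 + 0.1430)/(1 + 0.1175) − 1 = 2.2819%
Differential = 0.5440% − 2.2819% = -1.7379% → -1.74%.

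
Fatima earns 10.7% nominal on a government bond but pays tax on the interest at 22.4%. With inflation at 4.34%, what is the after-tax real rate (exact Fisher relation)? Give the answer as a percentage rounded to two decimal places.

After-tax nominal return = 10.7% × (1 − 0.224) = 8.3032%.
1 + r = 1.083032 / 1.04340 = 1.037984
After-tax real rate = 1.037984 − 1 → 3.80%.

3.80%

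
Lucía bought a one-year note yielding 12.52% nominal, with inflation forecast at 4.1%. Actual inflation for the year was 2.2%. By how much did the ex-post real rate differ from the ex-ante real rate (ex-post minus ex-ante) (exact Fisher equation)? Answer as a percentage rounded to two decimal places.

Ex-ante: (1 + 0.1252)/(1 + 0.0410) − 1 = 8.0884%
Ex-post: (1 + 0.1252)/(1 + 0.0220) − 1 = 10.0978%
Difference (ex-post − ex-ante) = 2.0095% → 2.01%.

2.01%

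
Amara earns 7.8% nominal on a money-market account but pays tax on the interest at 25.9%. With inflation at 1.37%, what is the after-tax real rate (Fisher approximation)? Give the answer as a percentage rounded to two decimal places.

After-tax nominal return = 7.8% × (1 − 0.259) = 5.7798%.
r ≈ 5.7798% − 1.37% → 4.41%.

4.41%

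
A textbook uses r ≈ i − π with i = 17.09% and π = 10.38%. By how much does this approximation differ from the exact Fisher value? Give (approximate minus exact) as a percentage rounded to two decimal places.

Approximate: r ≈ 17.090% − 10.380% = 6.7100%
Exact: (1 + 0.1709)/(1 + 0.1038) − 1 = 6.0790%
Error = 6.7100% − 6.0790% = 0.6310% → 0.63%.

0.63%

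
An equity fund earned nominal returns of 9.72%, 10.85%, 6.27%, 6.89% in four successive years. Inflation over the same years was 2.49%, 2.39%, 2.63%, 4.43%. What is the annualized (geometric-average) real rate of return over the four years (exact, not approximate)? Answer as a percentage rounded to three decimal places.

Nominal growth factor = 1.0972 × 1.1085 × 1.0627 × 1.0689 = 1.38155842
Price-level growth factor = 1.0249 × 1.0239 × 1.0263 × 1.0443 = 1.12470504
Real growth factor = 1.38155842 / 1.12470504 = 1.22837399
Annualized real rate = 1.22837399^(1/4) − 1 = 5.2768% → 5.277%.

5.277%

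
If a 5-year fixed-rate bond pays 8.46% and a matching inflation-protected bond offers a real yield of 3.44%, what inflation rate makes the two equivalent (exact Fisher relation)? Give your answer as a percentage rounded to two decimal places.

(1 + π) = (1 + i)/(1 + r) = 1.08460 / 1.03440 = 1.048531
Break-even inflation = 1.048531 − 1 → 4.85%.

4.85%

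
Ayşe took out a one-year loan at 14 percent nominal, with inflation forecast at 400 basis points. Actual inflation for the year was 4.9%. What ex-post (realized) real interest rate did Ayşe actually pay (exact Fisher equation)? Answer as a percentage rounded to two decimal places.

Ex-post: (1 + 0.1400)/(1 + 0.0490) − 1 = 8.6749%
So the realized real rate is 8.67%.

8.67%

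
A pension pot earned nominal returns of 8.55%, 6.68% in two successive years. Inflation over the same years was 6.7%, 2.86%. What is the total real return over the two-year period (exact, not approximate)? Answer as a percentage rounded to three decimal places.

Compound the nominal returns: 1.0855 × 1.0668 = 1.158011.
Compound inflation: 1.0670 × 1.0286 = 1.097516.
Deflate: 1.158011 / 1.097516 = 1.055120.
Total real return = 1.055120 − 1 → 5.512%.

5.512%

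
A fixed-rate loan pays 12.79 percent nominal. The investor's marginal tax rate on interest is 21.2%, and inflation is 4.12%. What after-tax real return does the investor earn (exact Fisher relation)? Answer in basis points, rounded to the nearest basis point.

572 basis points

After-tax nominal return = 12.79% × (1 − 0.212) = 10.07852%.
1 + r = 1.1007852 / 1.04120 = 1.057227
After-tax real rate = 1.057227 − 1 → 572 basis points.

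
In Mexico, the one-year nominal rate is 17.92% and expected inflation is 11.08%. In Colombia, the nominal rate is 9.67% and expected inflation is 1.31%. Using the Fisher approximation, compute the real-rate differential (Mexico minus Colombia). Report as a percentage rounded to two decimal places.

-1.52%

Mexico: 17.92% − 11.08% = 6.840%
Colombia: 9.67% − 1.31% = 8.360%
Differential = -1.520% → -1.52%.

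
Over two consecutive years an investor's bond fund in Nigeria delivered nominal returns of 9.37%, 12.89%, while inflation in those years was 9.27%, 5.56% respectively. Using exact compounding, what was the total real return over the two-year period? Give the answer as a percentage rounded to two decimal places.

Compound the nominal returns: 1.0937 × 1.1289 = 1.234678.
Compound inflation: 1.0927 × 1.0556 = 1.153454.
Deflate: 1.234678 / 1.153454 = 1.070418.
Total real return = 1.070418 − 1 → 7.04%.

7.04%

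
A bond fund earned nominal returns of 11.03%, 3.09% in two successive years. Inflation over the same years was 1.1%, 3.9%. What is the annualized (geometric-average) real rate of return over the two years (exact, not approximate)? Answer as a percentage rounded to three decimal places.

Nominal growth factor = 1.1103 × 1.0309 = 1.14460827
Price-level growth factor = 1.0110 × 1.0390 = 1.05042900
Real growth factor = 1.14460827 / 1.05042900 = 1.08965791
Annualized real rate = 1.08965791^(1/2) − 1 = 4.3867% → 4.387%.

4.387%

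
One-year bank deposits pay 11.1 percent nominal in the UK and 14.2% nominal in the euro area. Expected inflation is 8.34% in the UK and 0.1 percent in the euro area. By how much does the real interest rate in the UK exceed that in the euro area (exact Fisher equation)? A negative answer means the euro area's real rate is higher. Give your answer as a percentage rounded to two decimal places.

The UK: (1 + 0.1110)/(1 + 0.0834) − 1 = 2.5475%
The euro area: (1 + 0.1420)/(1 + 0.0010) − 1 = 14.0859%
Differential = 2.5475% − 14.0859% = -11.5384% → -11.54%.

-11.54%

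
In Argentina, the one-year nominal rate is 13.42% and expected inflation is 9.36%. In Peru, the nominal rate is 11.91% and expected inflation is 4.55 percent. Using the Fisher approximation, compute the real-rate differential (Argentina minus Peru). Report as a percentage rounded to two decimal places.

Argentina: 13.42% − 9.36% = 4.060%
Peru: 11.91% − 4.55% = 7.360%
Differential = -3.300% → -3.30%.

-3.30%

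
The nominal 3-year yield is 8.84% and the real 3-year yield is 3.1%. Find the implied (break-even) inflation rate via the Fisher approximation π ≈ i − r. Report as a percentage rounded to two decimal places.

π ≈ i − r = 8.84% − 3.1% → 5.74%.

5.74%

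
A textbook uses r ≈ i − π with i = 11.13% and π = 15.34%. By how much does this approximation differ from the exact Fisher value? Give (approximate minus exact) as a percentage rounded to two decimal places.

Approximate: r ≈ 11.130% − 15.340% = -4.2100%
Exact: (1 + 0.1113)/(1 + 0.1534) − 1 = -3.6501%
Error = -4.2100% − (-3.6501%) = -0.5599% → -0.56%.

-0.56%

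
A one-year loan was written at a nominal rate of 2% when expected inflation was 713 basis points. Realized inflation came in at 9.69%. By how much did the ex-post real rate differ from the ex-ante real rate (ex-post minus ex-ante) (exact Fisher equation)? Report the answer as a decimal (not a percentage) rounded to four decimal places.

-0.0222

Ex-ante: (1 + 0.0200)/(1 + 0.0713) − 1 = -4.7886%
Ex-post: (1 + 0.0200)/(1 + 0.0969) − 1 = -7.0107%
Difference (ex-post − ex-ante) = -2.2221% → -0.0222.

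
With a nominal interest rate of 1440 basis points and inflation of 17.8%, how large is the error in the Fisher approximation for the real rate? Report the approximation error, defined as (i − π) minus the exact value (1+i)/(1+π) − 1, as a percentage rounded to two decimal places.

-0.51%

Approximate: r ≈ 14.400% − 17.800% = -3.4000%
Exact: (1 + 0.1440)/(1 + 0.1780) − 1 = -2.8862%
Error = -3.4000% − (-2.8862%) = -0.5138% → -0.51%.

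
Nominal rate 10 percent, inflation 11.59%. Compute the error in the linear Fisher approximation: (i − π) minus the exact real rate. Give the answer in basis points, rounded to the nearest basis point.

Approximate: r ≈ 10.000% − 11.590% = -1.5900%
Exact: (1 + 0.1000)/(1 + 0.1159) − 1 = -1.4249%
Error = -1.5900% − (-1.4249%) = -0.1651% → -17 basis points.

-17 basis points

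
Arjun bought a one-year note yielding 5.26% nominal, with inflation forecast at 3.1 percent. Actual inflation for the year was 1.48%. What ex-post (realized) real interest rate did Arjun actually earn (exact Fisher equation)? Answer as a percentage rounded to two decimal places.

3.72%

Ex-post: (1 + 0.0526)/(1 + 0.0148) − 1 = 3.7249%
So the realized real rate is 3.72%.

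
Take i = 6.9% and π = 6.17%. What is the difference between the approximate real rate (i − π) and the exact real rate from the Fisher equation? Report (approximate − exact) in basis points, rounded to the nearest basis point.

Approximate: r ≈ 6.900% − 6.170% = 0.7300%
Exact: (1 + 0.0690)/(1 + 0.0617) − 1 = 0.6876%
Error = 0.7300% − 0.6876% = 0.0424% → 4 basis points.

4 basis points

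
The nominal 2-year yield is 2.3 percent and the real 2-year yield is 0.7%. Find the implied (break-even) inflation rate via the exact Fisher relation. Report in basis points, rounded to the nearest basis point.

159 basis points

(1 + π) = (1 + i)/(1 + r) = 1.02300 / 1.00700 = 1.015889
Break-even inflation = 1.015889 − 1 → 159 basis points.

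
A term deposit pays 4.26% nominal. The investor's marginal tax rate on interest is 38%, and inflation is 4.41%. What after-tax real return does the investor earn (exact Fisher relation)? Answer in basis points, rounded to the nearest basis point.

After-tax nominal return = 4.26% × (1 − 0.38) = 2.6412%.
1 + r = 1.026412 / 1.04410 = 0.983059
After-tax real rate = 0.983059 − 1 → -169 basis points.

-169 basis points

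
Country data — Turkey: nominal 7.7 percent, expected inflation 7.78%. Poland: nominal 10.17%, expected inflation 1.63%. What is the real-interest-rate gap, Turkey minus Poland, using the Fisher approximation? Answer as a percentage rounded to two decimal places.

-8.62%

Turkey: 7.7% − 7.78% = -0.080%
Poland: 10.17% − 1.63% = 8.540%
Differential = -8.620% → -8.62%.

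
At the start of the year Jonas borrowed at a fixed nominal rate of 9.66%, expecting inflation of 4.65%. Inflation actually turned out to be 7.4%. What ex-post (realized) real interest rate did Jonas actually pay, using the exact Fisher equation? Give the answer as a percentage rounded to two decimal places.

Ex-post: (1 + 0.0966)/(1 + 0.0740) − 1 = 2.1043%
So the realized real rate is 2.10%.

2.10%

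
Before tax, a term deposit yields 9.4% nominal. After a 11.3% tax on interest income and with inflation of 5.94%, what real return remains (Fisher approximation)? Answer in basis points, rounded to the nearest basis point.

240 basis points

After-tax nominal return = 9.4% × (1 − 0.113) = 8.3378%.
r ≈ 8.3378% − 5.94% → 240 basis points.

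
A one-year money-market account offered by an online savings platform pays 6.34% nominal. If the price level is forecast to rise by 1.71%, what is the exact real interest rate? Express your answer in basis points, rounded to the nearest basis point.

1 + r = 1.06340 / 1.01710 = 1.045522
r = 1.045522 − 1 = 4.5522%, i.e. 455 basis points.

455 basis points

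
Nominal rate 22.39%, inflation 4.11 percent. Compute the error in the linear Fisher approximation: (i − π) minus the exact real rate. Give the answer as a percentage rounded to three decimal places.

Approximate: r ≈ 22.390% − 4.110% = 18.2800%
Exact: (1 + 0.2239)/(1 + 0.0411) − 1 = 17.5584%
Error = 18.2800% − 17.5584% = 0.7216% → 0.722%.

0.722%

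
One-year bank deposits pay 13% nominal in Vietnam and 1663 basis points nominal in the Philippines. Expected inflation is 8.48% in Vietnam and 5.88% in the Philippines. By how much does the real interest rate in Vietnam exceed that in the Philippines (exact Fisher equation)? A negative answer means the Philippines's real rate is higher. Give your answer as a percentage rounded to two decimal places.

Vietnam: (1 + 0.1300)/(1 + 0.0848) − 1 = 4.1667%
The Philippines: (1 + 0.1663)/(1 + 0.0588) − 1 = 10.1530%
Differential = 4.1667% − 10.1530% = -5.9863% → -5.99%.

-5.99%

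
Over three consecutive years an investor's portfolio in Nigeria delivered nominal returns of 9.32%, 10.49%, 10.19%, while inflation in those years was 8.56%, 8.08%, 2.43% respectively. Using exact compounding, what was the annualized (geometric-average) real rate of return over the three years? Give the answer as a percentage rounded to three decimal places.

3.460%

Compound the nominal returns: 1.0932 × 1.1049 × 1.1019 = 1.33095931.
Compound inflation: 1.0856 × 1.0808 × 1.0243 = 1.20182807.
Deflate: 1.33095931 / 1.20182807 = 1.10744569.
Annualized real rate = 1.10744569^(1/3) − 1 = 3.4604% → 3.460%.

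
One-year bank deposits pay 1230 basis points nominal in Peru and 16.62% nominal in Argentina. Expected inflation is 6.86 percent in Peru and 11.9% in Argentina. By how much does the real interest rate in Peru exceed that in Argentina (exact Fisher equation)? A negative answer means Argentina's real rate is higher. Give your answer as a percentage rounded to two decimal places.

Peru: (1 + 0.1230)/(1 + 0.0686) − 1 = 5.0908%
Argentina: (1 + 0.1662)/(1 + 0.1190) − 1 = 4.2181%
Differential = 5.0908% − 4.2181% = 0.8727% → 0.87%.

0.87%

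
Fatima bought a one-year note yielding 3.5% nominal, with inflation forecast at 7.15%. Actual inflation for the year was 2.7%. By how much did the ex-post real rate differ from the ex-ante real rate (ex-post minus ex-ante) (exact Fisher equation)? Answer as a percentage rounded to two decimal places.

Ex-ante: (1 + 0.0350)/(1 + 0.0715) − 1 = -3.4064%
Ex-post: (1 + 0.0350)/(1 + 0.0270) − 1 = 0.7790%
Difference (ex-post − ex-ante) = 4.1854% → 4.19%.

4.19%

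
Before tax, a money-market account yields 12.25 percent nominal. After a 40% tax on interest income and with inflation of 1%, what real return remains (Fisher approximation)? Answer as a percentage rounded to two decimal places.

After-tax nominal return = 12.25% × (1 − 0.4) = 7.3500%.
r ≈ 7.3500% − 1% → 6.35%.

6.35%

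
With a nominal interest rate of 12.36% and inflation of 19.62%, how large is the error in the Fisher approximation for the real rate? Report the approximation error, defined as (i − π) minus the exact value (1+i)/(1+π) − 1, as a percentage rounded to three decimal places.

-1.191%

Approximate: r ≈ 12.360% − 19.620% = -7.2600%
Exact: (1 + 0.1236)/(1 + 0.1962) − 1 = -6.0692%
Error = -7.2600% − (-6.0692%) = -1.1908% → -1.191%.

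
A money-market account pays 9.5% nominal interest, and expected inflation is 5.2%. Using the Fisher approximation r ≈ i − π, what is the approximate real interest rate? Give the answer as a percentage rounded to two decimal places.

4.30%

r ≈ i − π = 9.5% − 5.2% = 4.30%.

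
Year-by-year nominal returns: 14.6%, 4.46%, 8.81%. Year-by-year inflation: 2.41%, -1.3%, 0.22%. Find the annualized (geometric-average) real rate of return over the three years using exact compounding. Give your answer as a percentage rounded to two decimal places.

8.74%

Nominal growth factor = 1.1460 × 1.0446 × 1.0881 = 1.30257713
Price-level growth factor = 1.0241 × 0.9870 × 1.0022 = 1.01301043
Real growth factor = 1.30257713 / 1.01301043 = 1.28584770
Annualized real rate = 1.28584770^(1/3) − 1 = 8.7418% → 8.74%.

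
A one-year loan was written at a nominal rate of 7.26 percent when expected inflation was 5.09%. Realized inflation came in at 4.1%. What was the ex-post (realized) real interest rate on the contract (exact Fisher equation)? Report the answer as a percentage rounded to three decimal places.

Ex-post: (1 + 0.0726)/(1 + 0.0410) − 1 = 3.03554%
So the realized real rate is 3.036%.

3.036%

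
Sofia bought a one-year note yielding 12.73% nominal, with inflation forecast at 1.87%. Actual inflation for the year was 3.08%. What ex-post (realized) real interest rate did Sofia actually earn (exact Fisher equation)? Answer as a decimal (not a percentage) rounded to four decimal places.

Ex-post: (1 + 0.1273)/(1 + 0.0308) − 1 = 9.3617%
So the realized real rate is 0.0936.

0.0936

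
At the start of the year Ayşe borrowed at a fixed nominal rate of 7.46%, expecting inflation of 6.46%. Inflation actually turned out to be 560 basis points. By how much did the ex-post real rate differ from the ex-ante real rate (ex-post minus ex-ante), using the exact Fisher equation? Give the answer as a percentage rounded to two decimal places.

0.82%

Ex-ante: (1 + 0.0746)/(1 + 0.0646) − 1 = 0.9393%
Ex-post: (1 + 0.0746)/(1 + 0.0560) − 1 = 1.7614%
Difference (ex-post − ex-ante) = 0.8220% → 0.82%.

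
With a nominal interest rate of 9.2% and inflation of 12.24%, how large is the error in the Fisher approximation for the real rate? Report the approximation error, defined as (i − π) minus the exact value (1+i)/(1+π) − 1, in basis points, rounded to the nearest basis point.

-33 basis points

Approximate: r ≈ 9.200% − 12.240% = -3.0400%
Exact: (1 + 0.0920)/(1 + 0.1224) − 1 = -2.7085%
Error = -3.0400% − (-2.7085%) = -0.3315% → -33 basis points.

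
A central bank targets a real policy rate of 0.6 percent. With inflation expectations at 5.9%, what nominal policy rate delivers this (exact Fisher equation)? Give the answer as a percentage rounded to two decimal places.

(1 + i) = (1 + r)(1 + π) = 1.00600 × 1.05900 = 1.065354
i = 1.065354 − 1, so the required nominal rate is 6.54%.

6.54%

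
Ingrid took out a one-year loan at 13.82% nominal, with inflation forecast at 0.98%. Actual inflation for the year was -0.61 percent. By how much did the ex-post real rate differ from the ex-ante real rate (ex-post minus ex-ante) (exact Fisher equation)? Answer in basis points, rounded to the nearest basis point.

180 basis points

Ex-ante: (1 + 0.1382)/(1 + 0.0098) − 1 = 12.7154%
Ex-post: (1 + 0.1382)/(1 − 0.0061) − 1 = 14.5186%
Difference (ex-post − ex-ante) = 1.8032% → 180 basis points.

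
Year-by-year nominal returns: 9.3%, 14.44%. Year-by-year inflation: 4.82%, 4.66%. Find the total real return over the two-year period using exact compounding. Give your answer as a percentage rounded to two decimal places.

14.02%

Nominal growth factor = 1.0930 × 1.1444 = 1.250829
Price-level growth factor = 1.0482 × 1.0466 = 1.097046
Real growth factor = 1.250829 / 1.097046 = 1.140179
Total real return = 1.140179 − 1 → 14.02%.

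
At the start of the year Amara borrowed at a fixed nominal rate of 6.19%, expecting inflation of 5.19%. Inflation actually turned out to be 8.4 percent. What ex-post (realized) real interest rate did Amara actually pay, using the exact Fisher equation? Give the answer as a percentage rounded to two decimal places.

-2.04%

Ex-post: (1 + 0.0619)/(1 + 0.0840) − 1 = -2.0387%
So the realized real rate is -2.04%.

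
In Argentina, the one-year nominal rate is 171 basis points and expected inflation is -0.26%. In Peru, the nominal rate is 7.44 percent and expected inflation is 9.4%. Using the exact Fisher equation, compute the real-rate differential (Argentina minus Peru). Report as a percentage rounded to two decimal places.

3.77%

Argentina: (1 + 0.0171)/(1 − 0.0026) − 1 = 1.9751%
Peru: (1 + 0.0744)/(1 + 0.0940) − 1 = -1.7916%
Differential = 1.9751% − (-1.7916%) = 3.7667% → 3.77%.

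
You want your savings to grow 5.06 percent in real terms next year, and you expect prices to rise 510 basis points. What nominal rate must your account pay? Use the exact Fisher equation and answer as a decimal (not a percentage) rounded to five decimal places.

(1 + i) = (1 + r)(1 + π) = 1.05060 × 1.05100 = 1.1041806
i = 1.1041806 − 1, so the required nominal rate is 0.10418.

0.10418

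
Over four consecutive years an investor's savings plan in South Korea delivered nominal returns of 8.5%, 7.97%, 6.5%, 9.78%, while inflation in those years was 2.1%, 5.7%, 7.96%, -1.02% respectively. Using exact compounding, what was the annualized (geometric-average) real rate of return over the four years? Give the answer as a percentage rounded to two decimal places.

Compound the nominal returns: 1.0850 × 1.0797 × 1.0650 × 1.0978 = 1.36963761.
Compound inflation: 1.0210 × 1.0570 × 1.0796 × 0.9898 = 1.15321705.
Deflate: 1.36963761 / 1.15321705 = 1.18766681.
Annualized real rate = 1.18766681^(1/4) − 1 = 4.3935% → 4.39%.

4.39%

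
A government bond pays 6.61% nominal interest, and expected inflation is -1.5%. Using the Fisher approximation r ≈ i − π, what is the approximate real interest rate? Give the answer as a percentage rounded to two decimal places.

8.11%

r ≈ i − π = 6.61% − (-1.5%) = 8.11%.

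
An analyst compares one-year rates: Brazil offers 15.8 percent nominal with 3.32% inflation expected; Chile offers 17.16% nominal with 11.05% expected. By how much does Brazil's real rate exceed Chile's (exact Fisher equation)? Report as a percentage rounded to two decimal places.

6.58%

Brazil: (1 + 0.1580)/(1 + 0.0332) − 1 = 12.0790%
Chile: (1 + 0.1716)/(1 + 0.1105) − 1 = 5.5020%
Differential = 12.0790% − 5.5020% = 6.5770% → 6.58%.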